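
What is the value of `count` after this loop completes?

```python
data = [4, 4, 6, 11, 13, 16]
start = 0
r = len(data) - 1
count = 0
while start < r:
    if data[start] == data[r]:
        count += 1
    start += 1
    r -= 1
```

Count matching pairs from ends
`count` takes the values: 0

Answer: 0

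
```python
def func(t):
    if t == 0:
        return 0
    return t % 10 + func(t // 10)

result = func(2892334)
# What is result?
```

Sum of digits of 2892334: 4 + 3 + 3 + 2 + 9 + 8 + 2 = 31

Answer: 31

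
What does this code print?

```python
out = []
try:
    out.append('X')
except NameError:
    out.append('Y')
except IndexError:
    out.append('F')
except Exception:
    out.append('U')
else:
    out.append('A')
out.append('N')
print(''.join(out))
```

Execution trace: 'X' (try body, no exception) → 'A' (else) → 'N' (after the try/except). Output: XAN

Answer: XAN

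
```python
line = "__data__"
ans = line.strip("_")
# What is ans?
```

Trace:
`line = "__data__"` → line = '__data__'
`ans = line.strip("_")` → ans = 'data'
So ans = 'data'

Answer: 'data'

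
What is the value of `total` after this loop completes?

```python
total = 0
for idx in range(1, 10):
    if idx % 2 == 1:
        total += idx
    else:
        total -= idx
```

Add odd, subtract even
`total` takes the values: 0 → 1 → -1 → 2 → -2 → 3 → -3 → 4 → -4 → 5

Answer: 5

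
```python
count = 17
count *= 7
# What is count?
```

Trace:
`count = 17` → count = 17
`count *= 7` → count = 119
So count = 119

Answer: 119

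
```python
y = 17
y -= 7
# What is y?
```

Trace:
`y = 17` → y = 17
`y -= 7` → y = 10
So y = 10

Answer: 10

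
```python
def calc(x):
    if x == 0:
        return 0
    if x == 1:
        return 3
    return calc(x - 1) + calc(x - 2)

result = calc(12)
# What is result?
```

Build up from base cases: calc(0)=0, calc(1)=3, calc(2)=3, calc(3)=6, calc(4)=9, calc(5)=15, calc(6)=24, ..., calc(12)=432

Answer: 432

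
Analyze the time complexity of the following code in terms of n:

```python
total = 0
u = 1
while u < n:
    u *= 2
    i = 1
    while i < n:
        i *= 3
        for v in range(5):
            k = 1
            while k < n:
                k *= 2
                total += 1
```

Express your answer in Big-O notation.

Each loop level contributes: log n × log n × 1 × log n. Multiplying the contributions gives O(log^3 n).

Answer: O(log^3 n)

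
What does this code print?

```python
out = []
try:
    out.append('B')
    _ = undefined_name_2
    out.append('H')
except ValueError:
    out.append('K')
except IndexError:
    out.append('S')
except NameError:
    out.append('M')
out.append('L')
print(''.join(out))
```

Execution trace: 'B' (try body) → 'M' (except NameError) → 'L' (after the try/except). Output: BML

Answer: BML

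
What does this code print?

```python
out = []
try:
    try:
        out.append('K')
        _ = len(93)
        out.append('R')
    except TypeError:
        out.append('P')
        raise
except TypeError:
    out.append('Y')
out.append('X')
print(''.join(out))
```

Execution trace: 'K' (inner try body) → 'P' (inner except TypeError) → 'Y' (outer except TypeError) → 'X' (after the try/except). Output: KPYX

Answer: KPYX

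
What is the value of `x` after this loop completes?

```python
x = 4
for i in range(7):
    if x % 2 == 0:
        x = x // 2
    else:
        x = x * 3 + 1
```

Collatz-style transformation from 4
`x` takes the values: 4 → 2 → 1 → 4 → 2 → 1 → 4 → 2

Answer: 2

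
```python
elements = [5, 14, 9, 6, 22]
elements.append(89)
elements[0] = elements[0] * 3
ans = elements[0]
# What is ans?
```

Trace:
`elements = [5, 14, 9, 6, 22]` → elements = [5, 14, 9, 6, 22]
`elements.append(89)` → elements = [5, 14, 9, 6, 22, 89]
`elements[0] = elements[0] * 3` → elements = [15, 14, 9, 6, 22, 89]
`ans = elements[0]` → ans = 15
So ans = 15

Answer: 15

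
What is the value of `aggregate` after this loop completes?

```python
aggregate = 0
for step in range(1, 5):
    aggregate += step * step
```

Sum of squares 1² to 4² = 30
`aggregate` takes the values: 0 → 1 → 5 → 14 → 30

Answer: 30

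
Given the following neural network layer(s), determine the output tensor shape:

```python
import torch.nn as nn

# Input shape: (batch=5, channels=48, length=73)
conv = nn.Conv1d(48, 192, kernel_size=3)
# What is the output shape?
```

Input: (5, 48, 73) -> Output: (5, 192, 71)

Answer: (5, 192, 71)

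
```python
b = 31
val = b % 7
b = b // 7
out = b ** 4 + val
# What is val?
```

Trace:
`b = 31` → b = 31
`val = b % 7` → val = 3
`b = b // 7` → b = 4
`out = b ** 4 + val` → out = 259
So val = 3

Answer: 3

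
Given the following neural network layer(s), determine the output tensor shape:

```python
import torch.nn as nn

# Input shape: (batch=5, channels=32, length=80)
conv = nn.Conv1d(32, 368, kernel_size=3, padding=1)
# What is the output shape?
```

Input: (5, 32, 80) -> Output: (5, 368, 80)

Answer: (5, 368, 80)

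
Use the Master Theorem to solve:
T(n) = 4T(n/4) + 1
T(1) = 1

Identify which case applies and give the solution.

a=4, b=4, f(n)=1. log_4(4) = 1. Since c=0 < 1, Case 1 applies: T(n) = Θ(n^log_b(a)) = O(n).

Answer: O(n) - Case 1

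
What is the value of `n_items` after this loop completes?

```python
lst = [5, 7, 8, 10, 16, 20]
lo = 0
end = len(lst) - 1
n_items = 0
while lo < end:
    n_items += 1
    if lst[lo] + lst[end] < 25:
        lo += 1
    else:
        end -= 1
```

Steps to find pair summing to 25
`n_items` takes the values: 0 → 1 → 2 → 3 → 4 → 5

Answer: 5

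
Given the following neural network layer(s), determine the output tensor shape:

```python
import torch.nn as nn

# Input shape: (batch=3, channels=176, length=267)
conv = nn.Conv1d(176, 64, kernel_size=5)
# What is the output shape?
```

Input: (3, 176, 267) -> Output: (3, 64, 263)

Answer: (3, 64, 263)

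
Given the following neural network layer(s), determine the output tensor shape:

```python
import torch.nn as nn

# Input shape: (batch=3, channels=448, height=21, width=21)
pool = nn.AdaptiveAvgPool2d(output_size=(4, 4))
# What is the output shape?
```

Input: (3, 448, 21, 21) -> Output: (3, 448, 4, 4)

Answer: (3, 448, 4, 4)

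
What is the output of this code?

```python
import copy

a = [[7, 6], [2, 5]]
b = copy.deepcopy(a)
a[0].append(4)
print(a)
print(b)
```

Key concept: deep copy is fully independent.
Step by step:
`a = [[7, 6], [2, 5]]` → a = [[7, 6], [2, 5]]
`b = copy.deepcopy(a)` → b = [[7, 6], [2, 5]]
`a[0].append(4)` → a = [[7, 6, 4], [2, 5]]
`print(a)` → prints [[7, 6, 4], [2, 5]]
`print(b)` → prints [[7, 6], [2, 5]]

Answer:
[[7, 6, 4], [2, 5]]
[[7, 6], [2, 5]]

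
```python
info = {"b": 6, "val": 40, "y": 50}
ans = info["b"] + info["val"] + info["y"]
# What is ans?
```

Trace:
`info = {"b": 6, "val": 40, "y": 50}` → info = {'b': 6, 'val': 40, 'y': 50}
`ans = info["b"] + info["val"] + info["y"]` → ans = 96
So ans = 96

Answer: 96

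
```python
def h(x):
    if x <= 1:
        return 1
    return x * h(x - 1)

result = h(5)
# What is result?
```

h(5) = 5 * 4 * 3 * 2 * 1 = 120

Answer: 120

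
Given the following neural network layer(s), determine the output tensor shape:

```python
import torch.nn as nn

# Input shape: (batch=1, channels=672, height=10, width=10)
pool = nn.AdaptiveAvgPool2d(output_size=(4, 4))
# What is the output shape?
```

Input: (1, 672, 10, 10) -> Output: (1, 672, 4, 4)

Answer: (1, 672, 4, 4)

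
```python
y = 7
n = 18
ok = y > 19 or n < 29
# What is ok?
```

Trace:
`y = 7` → y = 7
`n = 18` → n = 18
`ok = y > 19 or n < 29` → ok = True
So ok = True

Answer: True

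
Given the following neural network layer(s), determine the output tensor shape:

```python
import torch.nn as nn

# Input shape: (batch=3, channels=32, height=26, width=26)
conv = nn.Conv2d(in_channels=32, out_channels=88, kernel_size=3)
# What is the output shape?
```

Input: (3, 32, 26, 26) -> Output: (3, 88, 24, 24)

Answer: (3, 88, 24, 24)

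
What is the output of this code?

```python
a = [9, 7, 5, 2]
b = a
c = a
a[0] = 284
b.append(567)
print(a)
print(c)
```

Key concept: multiple aliases.
Step by step:
`a = [9, 7, 5, 2]` → a = [9, 7, 5, 2]
`b = a` → b = [9, 7, 5, 2] (same object as a)
`c = a` → c = [9, 7, 5, 2] (same object as a, b)
`a[0] = 284` → a = [284, 7, 5, 2] (same object as b, c); b = [284, 7, 5, 2] (same object as a, c); c = [284, 7, 5, 2] (same object as a, b)
`b.append(567)` → a = [284, 7, 5, 2, 567] (same object as b, c); b = [284, 7, 5, 2, 567] (same object as a, c); c = [284, 7, 5, 2, 567] (same object as a, b)
`print(a)` → prints [284, 7, 5, 2, 567]
`print(c)` → prints [284, 7, 5, 2, 567]

Answer:
[284, 7, 5, 2, 567]
[284, 7, 5, 2, 567]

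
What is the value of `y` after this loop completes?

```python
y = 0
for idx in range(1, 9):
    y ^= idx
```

XOR of 1 to 8
`y` takes the values: 0 → 1 → 3 → 0 → 4 → 1 → 7 → 0 → 8

Answer: 8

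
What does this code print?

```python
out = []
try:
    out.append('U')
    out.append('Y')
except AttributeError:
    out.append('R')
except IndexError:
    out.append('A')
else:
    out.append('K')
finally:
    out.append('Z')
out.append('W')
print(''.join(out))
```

Execution trace: 'U' (try body) → 'Y' (try body, no exception) → 'K' (else) → 'Z' (finally) → 'W' (after the try/except). Output: UYKZW

Answer: UYKZW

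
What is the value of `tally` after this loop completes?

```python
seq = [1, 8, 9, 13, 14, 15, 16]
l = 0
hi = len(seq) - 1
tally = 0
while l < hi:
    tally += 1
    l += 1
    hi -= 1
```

Iterations until pointers meet (list length 7)
`tally` takes the values: 0 → 1 → 2 → 3

Answer: 3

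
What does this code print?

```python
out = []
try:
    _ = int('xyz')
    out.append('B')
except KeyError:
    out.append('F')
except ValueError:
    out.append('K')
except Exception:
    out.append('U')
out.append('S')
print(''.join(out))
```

Execution trace: 'K' (except ValueError) → 'S' (after the try/except). Output: KS

Answer: KS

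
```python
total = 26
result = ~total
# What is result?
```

Trace:
`total = 26` → total = 26
`result = ~total` → result = -27
So result = -27

Answer: -27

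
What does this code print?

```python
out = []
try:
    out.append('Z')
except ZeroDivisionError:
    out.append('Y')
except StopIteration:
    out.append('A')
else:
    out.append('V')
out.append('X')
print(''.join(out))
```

Execution trace: 'Z' (try body, no exception) → 'V' (else) → 'X' (after the try/except). Output: ZVX

Answer: ZVX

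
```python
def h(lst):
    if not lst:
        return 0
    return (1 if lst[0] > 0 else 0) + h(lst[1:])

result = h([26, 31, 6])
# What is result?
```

Count of positive elements in [26, 31, 6] = 3

Answer: 3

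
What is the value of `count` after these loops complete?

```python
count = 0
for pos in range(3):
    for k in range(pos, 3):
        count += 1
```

Upper triangle: 3 + 2 + ... + 1
`count` takes the values: 0 → 1 → 2 → 3 → 4 → 5 → 6

Answer: 6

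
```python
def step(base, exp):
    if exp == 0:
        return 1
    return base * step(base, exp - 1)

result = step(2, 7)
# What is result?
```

step(2, 7) = 2 * 2 * 2 * 2 * 2 * 2 * 2 = 128

Answer: 128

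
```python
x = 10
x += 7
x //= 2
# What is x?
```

Trace:
`x = 10` → x = 10
`x += 7` → x = 17
`x //= 2` → x = 8
So x = 8

Answer: 8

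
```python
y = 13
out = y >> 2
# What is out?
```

Trace:
`y = 13` → y = 13
`out = y >> 2` → out = 3
So out = 3

Answer: 3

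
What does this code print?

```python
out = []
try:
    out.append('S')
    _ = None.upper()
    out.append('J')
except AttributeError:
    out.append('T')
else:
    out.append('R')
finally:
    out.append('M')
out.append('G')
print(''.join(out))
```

Execution trace: 'S' (try body) → 'T' (except AttributeError) → 'M' (finally) → 'G' (after the try/except). Output: STMG

Answer: STMG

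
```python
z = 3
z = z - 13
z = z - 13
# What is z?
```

Trace:
`z = 3` → z = 3
`z = z - 13` → z = -10
`z = z - 13` → z = -23
So z = -23

Answer: -23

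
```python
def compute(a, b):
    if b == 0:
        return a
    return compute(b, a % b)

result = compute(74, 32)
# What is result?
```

compute(74, 32) -> compute(32, 10) -> compute(10, 2) -> compute(2, 0) -> 2

Answer: 2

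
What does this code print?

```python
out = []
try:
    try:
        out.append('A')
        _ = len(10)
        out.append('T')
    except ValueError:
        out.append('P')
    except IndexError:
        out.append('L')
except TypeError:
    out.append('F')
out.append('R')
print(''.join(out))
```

Execution trace: 'A' (try body) → 'F' (outer except TypeError) → 'R' (after the try/except). Output: AFR

Answer: AFR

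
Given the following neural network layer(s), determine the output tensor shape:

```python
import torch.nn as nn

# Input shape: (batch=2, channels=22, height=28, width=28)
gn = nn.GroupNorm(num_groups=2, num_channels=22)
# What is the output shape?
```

Input: (2, 22, 28, 28) -> Output: (2, 22, 28, 28)

Answer: (2, 22, 28, 28)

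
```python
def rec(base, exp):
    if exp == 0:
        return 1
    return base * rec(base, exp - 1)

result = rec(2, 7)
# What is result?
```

rec(2, 7) = 2 * 2 * 2 * 2 * 2 * 2 * 2 = 128

Answer: 128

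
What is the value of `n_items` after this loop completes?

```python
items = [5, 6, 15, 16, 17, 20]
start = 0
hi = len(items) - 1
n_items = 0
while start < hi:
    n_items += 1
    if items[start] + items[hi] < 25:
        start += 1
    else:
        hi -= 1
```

Steps to find pair summing to 25
`n_items` takes the values: 0 → 1 → 2 → 3 → 4 → 5

Answer: 5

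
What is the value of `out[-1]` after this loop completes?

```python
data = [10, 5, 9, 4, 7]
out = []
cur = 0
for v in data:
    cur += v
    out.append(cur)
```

Cumulative sum ends at 35
`out` takes the values: [] → [10] → [10, 15] → [10, 15, 24] → [10, 15, 24, 28] → [10, 15, 24, 28, 35]
So `out[-1]` = 35

Answer: 35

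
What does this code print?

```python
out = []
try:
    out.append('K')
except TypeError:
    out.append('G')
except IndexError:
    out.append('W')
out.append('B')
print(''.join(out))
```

Execution trace: 'K' (try body, no exception) → 'B' (after the try/except). Output: KB

Answer: KB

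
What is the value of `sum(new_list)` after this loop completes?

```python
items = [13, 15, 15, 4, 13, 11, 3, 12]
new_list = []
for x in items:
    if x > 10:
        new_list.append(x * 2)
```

Sum of doubled values > 10
`new_list` takes the values: [] → [26] → [26, 30] → [26, 30, 30] → [26, 30, 30, 26] → [26, 30, 30, 26, 22] → [26, 30, 30, 26, 22, 24]
So `sum(new_list)` = 158

Answer: 158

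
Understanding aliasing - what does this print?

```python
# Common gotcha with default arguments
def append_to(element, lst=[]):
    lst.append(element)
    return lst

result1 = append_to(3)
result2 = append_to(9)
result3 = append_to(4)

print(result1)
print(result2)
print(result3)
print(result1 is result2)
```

Key concept: mutable default argument gotcha.
Step by step:
`result1 = append_to(3)` → result1 = [3]
`result2 = append_to(9)` → result1 = [3, 9] (same object as result2); result2 = [3, 9] (same object as result1)
`result3 = append_to(4)` → result1 = [3, 9, 4] (same object as result2, result3); result2 = [3, 9, 4] (same object as result1, result3); result3 = [3, 9, 4] (same object as result1, result2)
`print(result1)` → prints [3, 9, 4]
`print(result2)` → prints [3, 9, 4]
`print(result3)` → prints [3, 9, 4]
`print(result1 is result2)` → prints True

Answer:
[3, 9, 4]
[3, 9, 4]
[3, 9, 4]
True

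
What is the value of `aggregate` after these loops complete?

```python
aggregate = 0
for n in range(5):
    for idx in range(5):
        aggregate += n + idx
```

Sum of all n+idx for n,idx in 5x5
`aggregate` takes the values: 0 → 1 → 3 → 6 → 10 → 11 → 13 → 16 → 20 → 25 → 27 → 30 → 34 → 39 → 45 → 48 → 52 → 57 → 63 → 70 → 74 → 79 → 85 → 92 → 100

Answer: 100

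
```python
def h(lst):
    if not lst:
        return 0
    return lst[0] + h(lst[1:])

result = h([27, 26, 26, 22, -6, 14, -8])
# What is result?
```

27 + 26 + 26 + 22 + (-6) + 14 + (-8) + 0 = 101

Answer: 101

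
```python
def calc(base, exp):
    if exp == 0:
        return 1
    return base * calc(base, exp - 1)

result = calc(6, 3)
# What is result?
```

calc(6, 3) = 6 * 6 * 6 = 216

Answer: 216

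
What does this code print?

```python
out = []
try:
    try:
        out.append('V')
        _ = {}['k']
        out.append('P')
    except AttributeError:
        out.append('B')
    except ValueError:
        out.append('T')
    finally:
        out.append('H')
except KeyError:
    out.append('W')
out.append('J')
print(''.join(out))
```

Execution trace: 'V' (inner try body) → 'H' (inner finally) → 'W' (outer except KeyError) → 'J' (after the try/except). Output: VHWJ

Answer: VHWJ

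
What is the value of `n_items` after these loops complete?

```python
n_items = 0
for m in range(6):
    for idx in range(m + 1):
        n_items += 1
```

Triangle: 1 + 2 + ... + 6
`n_items` takes the values: 0 → 1 → 2 → 3 → 4 → 5 → 6 → 7 → 8 → 9 → 10 → 11 → 12 → 13 → 14 → 15 → 16 → 17 → 18 → 19 → 20 → 21

Answer: 21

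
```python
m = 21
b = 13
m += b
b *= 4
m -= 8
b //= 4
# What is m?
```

Trace:
`m = 21` → m = 21
`b = 13` → b = 13
`m += b` → m = 34
`b *= 4` → b = 52
`m -= 8` → m = 26
`b //= 4` → b = 13
So m = 26

Answer: 26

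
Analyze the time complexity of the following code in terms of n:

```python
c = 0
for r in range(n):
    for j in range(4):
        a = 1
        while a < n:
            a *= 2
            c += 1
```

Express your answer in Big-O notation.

Each loop level contributes: n × 1 × log n. Multiplying the contributions gives O(n log n).

Answer: O(n log n)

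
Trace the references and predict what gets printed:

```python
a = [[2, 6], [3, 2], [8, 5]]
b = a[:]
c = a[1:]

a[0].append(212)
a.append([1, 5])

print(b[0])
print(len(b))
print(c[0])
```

Key concept: slice with nested mutation.
Step by step:
`a = [[2, 6], [3, 2], [8, 5]]` → a = [[2, 6], [3, 2], [8, 5]]
`b = a[:]` → b = [[2, 6], [3, 2], [8, 5]]
`c = a[1:]` → c = [[3, 2], [8, 5]]
`a[0].append(212)` → a = [[2, 6, 212], [3, 2], [8, 5]]; b = [[2, 6, 212], [3, 2], [8, 5]]
`a.append([1, 5])` → a = [[2, 6, 212], [3, 2], [8, 5], [1, 5]]
`print(b[0])` → prints [2, 6, 212]
`print(len(b))` → prints 3
`print(c[0])` → prints [3, 2]

Answer:
[2, 6, 212]
3
[3, 2]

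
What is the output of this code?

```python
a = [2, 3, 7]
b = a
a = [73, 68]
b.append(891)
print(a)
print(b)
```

Key concept: rebinding vs mutation: a is rebound to a new list, b still points at the original.
Step by step:
`a = [2, 3, 7]` → a = [2, 3, 7]
`b = a` → b = [2, 3, 7] (same object as a)
`a = [73, 68]` → a = [73, 68]
`b.append(891)` → b = [2, 3, 7, 891]
`print(a)` → prints [73, 68]
`print(b)` → prints [2, 3, 7, 891]

Answer:
[73, 68]
[2, 3, 7, 891]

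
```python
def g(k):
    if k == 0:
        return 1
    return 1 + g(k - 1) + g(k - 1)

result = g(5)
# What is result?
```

g(k) = 1 + 2·g(k-1), g(0)=1. Closed form: (1+1)·2^5 - 1 = 63.

Answer: 63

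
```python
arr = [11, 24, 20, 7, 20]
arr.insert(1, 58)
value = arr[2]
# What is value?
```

Trace:
`arr = [11, 24, 20, 7, 20]` → arr = [11, 24, 20, 7, 20]
`arr.insert(1, 58)` → arr = [11, 58, 24, 20, 7, 20]
`value = arr[2]` → value = 24
So value = 24

Answer: 24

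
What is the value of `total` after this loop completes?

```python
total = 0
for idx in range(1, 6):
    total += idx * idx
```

Sum of squares 1² to 5² = 55
`total` takes the values: 0 → 1 → 5 → 14 → 30 → 55

Answer: 55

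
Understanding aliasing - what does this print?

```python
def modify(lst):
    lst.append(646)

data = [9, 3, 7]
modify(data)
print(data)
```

Key concept: function modifies passed list.
Step by step:
`data = [9, 3, 7]` → data = [9, 3, 7]
`modify(data)` → data = [9, 3, 7, 646]
`print(data)` → prints [9, 3, 7, 646]

Answer: [9, 3, 7, 646]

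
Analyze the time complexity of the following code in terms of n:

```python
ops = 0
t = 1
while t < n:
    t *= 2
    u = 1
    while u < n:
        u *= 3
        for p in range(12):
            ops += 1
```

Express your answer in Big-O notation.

Each loop level contributes: log n × log n × 1. Multiplying the contributions gives O(log² n).

Answer: O(log² n)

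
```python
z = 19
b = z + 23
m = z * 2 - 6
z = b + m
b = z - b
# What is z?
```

Trace:
`z = 19` → z = 19
`b = z + 23` → b = 42
`m = z * 2 - 6` → m = 32
`z = b + m` → z = 74
`b = z - b` → b = 32
So z = 74

Answer: 74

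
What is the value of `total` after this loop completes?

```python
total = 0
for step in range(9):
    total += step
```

Sum of 0 to 8 = 36
`total` takes the values: 0 → 1 → 3 → 6 → 10 → 15 → 21 → 28 → 36

Answer: 36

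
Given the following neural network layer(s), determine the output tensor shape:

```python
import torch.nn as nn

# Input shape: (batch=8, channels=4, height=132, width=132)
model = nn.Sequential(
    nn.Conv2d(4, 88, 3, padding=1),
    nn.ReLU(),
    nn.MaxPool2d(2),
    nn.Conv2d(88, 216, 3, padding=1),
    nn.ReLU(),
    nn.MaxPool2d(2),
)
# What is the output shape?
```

Input: (8, 4, 132, 132) -> after first Conv2d: (8, 88, 132, 132) -> after first MaxPool2d: (8, 88, 66, 66) -> after second Conv2d: (8, 216, 66, 66) -> Output: (8, 216, 33, 33)

Answer: (8, 216, 33, 33)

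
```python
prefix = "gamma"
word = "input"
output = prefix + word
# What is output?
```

Trace:
`prefix = "gamma"` → prefix = 'gamma'
`word = "input"` → word = 'input'
`output = prefix + word` → output = 'gammainput'
So output = 'gammainput'

Answer: 'gammainput'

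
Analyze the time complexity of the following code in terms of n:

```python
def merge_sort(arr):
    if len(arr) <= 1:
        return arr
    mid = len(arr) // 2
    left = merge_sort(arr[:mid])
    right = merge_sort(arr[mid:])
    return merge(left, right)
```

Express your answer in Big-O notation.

This is Merge sort. Time complexity: O(n log n).

Answer: O(n log n)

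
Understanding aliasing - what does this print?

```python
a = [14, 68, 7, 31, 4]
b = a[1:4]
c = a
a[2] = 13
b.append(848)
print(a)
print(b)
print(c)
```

Key concept: slice vs alias.
Step by step:
`a = [14, 68, 7, 31, 4]` → a = [14, 68, 7, 31, 4]
`b = a[1:4]` → b = [68, 7, 31]
`c = a` → c = [14, 68, 7, 31, 4] (same object as a)
`a[2] = 13` → a = [14, 68, 13, 31, 4] (same object as c); c = [14, 68, 13, 31, 4] (same object as a)
`b.append(848)` → b = [68, 7, 31, 848]
`print(a)` → prints [14, 68, 13, 31, 4]
`print(b)` → prints [68, 7, 31, 848]
`print(c)` → prints [14, 68, 13, 31, 4]

Answer:
[14, 68, 13, 31, 4]
[68, 7, 31, 848]
[14, 68, 13, 31, 4]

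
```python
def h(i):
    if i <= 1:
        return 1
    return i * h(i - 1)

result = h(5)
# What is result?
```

h(5) = 5 * 4 * 3 * 2 * 1 = 120

Answer: 120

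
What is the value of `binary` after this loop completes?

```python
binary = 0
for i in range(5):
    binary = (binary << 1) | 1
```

Build 5 consecutive 1-bits: 0b11111
`binary` takes the values: 0 → 1 → 3 → 7 → 15 → 31

Answer: 31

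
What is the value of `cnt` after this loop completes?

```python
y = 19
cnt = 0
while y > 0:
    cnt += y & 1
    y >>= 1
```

Count set bits in 19 (binary: 0b10011)
`cnt` takes the values: 0 → 1 → 2 → 3

Answer: 3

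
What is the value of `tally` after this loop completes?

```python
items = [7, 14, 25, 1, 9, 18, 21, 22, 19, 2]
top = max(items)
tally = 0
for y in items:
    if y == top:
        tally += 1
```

Count of max value 25 in [7, 14, 25, 1, 9, 18, 21, 22, 19, 2]
`tally` takes the values: 0 → 1

Answer: 1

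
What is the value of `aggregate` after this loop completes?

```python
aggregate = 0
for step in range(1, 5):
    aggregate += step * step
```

Sum of squares 1² to 4² = 30
`aggregate` takes the values: 0 → 1 → 5 → 14 → 30

Answer: 30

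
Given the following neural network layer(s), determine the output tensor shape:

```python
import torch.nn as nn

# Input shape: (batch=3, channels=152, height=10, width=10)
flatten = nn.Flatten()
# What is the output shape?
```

Input: (3, 152, 10, 10) -> Output: (3, 15200)

Answer: (3, 15200)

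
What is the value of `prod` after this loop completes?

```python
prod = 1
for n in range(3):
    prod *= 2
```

2^3 = 8
`prod` takes the values: 1 → 2 → 4 → 8

Answer: 8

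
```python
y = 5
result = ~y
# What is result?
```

Trace:
`y = 5` → y = 5
`result = ~y` → result = -6
So result = -6

Answer: -6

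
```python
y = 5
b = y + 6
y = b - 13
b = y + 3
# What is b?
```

Trace:
`y = 5` → y = 5
`b = y + 6` → b = 11
`y = b - 13` → y = -2
`b = y + 3` → b = 1
So b = 1

Answer: 1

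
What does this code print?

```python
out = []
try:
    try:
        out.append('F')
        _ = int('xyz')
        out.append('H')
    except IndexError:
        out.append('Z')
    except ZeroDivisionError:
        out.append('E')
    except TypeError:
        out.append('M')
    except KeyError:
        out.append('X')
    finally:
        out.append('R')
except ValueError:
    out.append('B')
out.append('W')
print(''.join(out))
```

Execution trace: 'F' (try body) → 'R' (finally) → 'B' (outer except ValueError) → 'W' (after the try/except). Output: FRBW

Answer: FRBW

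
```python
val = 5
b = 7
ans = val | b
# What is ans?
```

Trace:
`val = 5` → val = 5
`b = 7` → b = 7
`ans = val | b` → ans = 7
So ans = 7

Answer: 7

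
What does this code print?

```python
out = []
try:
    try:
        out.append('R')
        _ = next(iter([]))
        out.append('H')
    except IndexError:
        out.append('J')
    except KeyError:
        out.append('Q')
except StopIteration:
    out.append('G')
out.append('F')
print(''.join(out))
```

Execution trace: 'R' (try body) → 'G' (outer except StopIteration) → 'F' (after the try/except). Output: RGF

Answer: RGF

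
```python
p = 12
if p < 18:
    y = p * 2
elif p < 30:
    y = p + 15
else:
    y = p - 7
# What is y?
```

Trace:
`p = 12` → p = 12
`if p < 18: ...` → p < 18 is True → y = 24
So y = 24

Answer: 24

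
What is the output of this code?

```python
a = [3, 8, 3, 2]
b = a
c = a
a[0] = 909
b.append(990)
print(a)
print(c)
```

Key concept: multiple aliases.
Step by step:
`a = [3, 8, 3, 2]` → a = [3, 8, 3, 2]
`b = a` → b = [3, 8, 3, 2] (same object as a)
`c = a` → c = [3, 8, 3, 2] (same object as a, b)
`a[0] = 909` → a = [909, 8, 3, 2] (same object as b, c); b = [909, 8, 3, 2] (same object as a, c); c = [909, 8, 3, 2] (same object as a, b)
`b.append(990)` → a = [909, 8, 3, 2, 990] (same object as b, c); b = [909, 8, 3, 2, 990] (same object as a, c); c = [909, 8, 3, 2, 990] (same object as a, b)
`print(a)` → prints [909, 8, 3, 2, 990]
`print(c)` → prints [909, 8, 3, 2, 990]

Answer:
[909, 8, 3, 2, 990]
[909, 8, 3, 2, 990]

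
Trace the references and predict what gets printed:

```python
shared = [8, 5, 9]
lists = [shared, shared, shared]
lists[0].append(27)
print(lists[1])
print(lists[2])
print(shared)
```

Key concept: list of same reference.
Step by step:
`shared = [8, 5, 9]` → shared = [8, 5, 9]
`lists = [shared, shared, shared]` → lists = [[8, 5, 9], [8, 5, 9], [8, 5, 9]]
`lists[0].append(27)` → shared = [8, 5, 9, 27]; lists = [[8, 5, 9, 27], [8, 5, 9, 27], [8, 5, 9, 27]]
`print(lists[1])` → prints [8, 5, 9, 27]
`print(lists[2])` → prints [8, 5, 9, 27]
`print(shared)` → prints [8, 5, 9, 27]

Answer:
[8, 5, 9, 27]
[8, 5, 9, 27]
[8, 5, 9, 27]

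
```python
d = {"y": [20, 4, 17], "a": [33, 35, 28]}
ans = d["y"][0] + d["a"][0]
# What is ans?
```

Trace:
`d = {"y": [20, 4, 17], "a": [33, 35, 28]}` → d = {'y': [20, 4, 17], 'a': [33, 35, 28]}
`ans = d["y"][0] + d["a"][0]` → ans = 53
So ans = 53

Answer: 53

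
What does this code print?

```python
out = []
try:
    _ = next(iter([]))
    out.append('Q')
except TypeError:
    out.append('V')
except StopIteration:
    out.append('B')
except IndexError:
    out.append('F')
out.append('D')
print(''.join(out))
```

Execution trace: 'B' (except StopIteration) → 'D' (after the try/except). Output: BD

Answer: BD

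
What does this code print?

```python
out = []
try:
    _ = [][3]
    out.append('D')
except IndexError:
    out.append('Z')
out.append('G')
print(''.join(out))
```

Execution trace: 'Z' (except IndexError) → 'G' (after the try/except). Output: ZG

Answer: ZG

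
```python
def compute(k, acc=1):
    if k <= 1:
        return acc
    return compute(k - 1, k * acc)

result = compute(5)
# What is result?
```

Accumulator trace (n, acc): (5, 1) -> (4, 5) -> (3, 20) -> (2, 60) -> (1, 120) -> return 120

Answer: 120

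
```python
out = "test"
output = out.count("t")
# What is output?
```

Trace:
`out = "test"` → out = 'test'
`output = out.count("t")` → output = 2
So output = 2

Answer: 2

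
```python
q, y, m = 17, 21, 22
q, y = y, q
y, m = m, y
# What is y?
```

Trace:
`q, y, m = 17, 21, 22` → q = 17; y = 21; m = 22
`q, y = y, q` → q = 21; y = 17
`y, m = m, y` → y = 22; m = 17
So y = 22

Answer: 22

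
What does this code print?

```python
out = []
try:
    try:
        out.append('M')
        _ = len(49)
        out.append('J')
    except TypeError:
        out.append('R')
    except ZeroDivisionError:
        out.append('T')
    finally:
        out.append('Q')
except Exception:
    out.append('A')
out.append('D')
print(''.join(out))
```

Execution trace: 'M' (inner try body) → 'R' (inner except TypeError) → 'Q' (inner finally) → 'D' (after the try/except). Output: MRQD

Answer: MRQD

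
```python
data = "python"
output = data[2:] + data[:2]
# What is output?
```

Trace:
`data = "python"` → data = 'python'
`output = data[2:] + data[:2]` → output = 'thonpy'
So output = 'thonpy'

Answer: 'thonpy'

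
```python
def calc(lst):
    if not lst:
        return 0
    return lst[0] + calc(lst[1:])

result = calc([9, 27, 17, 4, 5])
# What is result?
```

9 + 27 + 17 + 4 + 5 + 0 = 62

Answer: 62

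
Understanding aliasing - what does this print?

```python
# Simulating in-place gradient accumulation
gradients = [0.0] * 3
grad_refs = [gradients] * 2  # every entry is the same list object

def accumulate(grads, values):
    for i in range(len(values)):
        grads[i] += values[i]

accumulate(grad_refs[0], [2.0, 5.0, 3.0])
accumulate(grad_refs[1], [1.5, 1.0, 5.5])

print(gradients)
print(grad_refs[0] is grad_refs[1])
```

Key concept: gradient accumulation aliasing.
Step by step:
`gradients = [0.0] * 3` → gradients = [0.0, 0.0, 0.0]
`grad_refs = [gradients] * 2` → grad_refs = [[0.0, 0.0, 0.0], [0.0, 0.0, 0.0]]
`accumulate(grad_refs[0], [2.0, 5.0, 3.0])` → gradients = [2.0, 5.0, 3.0]; grad_refs = [[2.0, 5.0, 3.0], [2.0, 5.0, 3.0]]
`accumulate(grad_refs[1], [1.5, 1.0, 5.5])` → gradients = [3.5, 6.0, 8.5]; grad_refs = [[3.5, 6.0, 8.5], [3.5, 6.0, 8.5]]
`print(gradients)` → prints [3.5, 6.0, 8.5]
`print(grad_refs[0] is grad_refs[1])` → prints True

Answer:
[3.5, 6.0, 8.5]
True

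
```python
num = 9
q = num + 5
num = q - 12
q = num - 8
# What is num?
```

Trace:
`num = 9` → num = 9
`q = num + 5` → q = 14
`num = q - 12` → num = 2
`q = num - 8` → q = -6
So num = 2

Answer: 2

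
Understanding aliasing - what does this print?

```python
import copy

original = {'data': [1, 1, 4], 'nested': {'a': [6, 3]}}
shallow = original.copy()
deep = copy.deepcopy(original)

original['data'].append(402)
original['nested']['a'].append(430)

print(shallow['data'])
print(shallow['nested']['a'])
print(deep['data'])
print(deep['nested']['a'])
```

Key concept: comparing shallow vs deep copy.
Step by step:
`original = {'data': [1, 1, 4], 'nested': {'a': [6, 3]}}` → original = {'data': [1, 1, 4], 'nested': {'a': [6, 3]}}
`shallow = original.copy()` → shallow = {'data': [1, 1, 4], 'nested': {'a': [6, 3]}}
`deep = copy.deepcopy(original)` → deep = {'data': [1, 1, 4], 'nested': {'a': [6, 3]}}
`original['data'].append(402)` → original = {'data': [1, 1, 4, 402], 'nested': {'a': [6, 3]}}; shallow = {'data': [1, 1, 4, 402], 'nested': {'a': [6, 3]}}
`original['nested']['a'].append(430)` → original = {'data': [1, 1, 4, 402], 'nested': {'a': [6, 3, 430]}}; shallow = {'data': [1, 1, 4, 402], 'nested': {'a': [6, 3, 430]}}
`print(shallow['data'])` → prints [1, 1, 4, 402]
`print(shallow['nested']['a'])` → prints [6, 3, 430]
`print(deep['data'])` → prints [1, 1, 4]
`print(deep['nested']['a'])` → prints [6, 3]

Answer:
[1, 1, 4, 402]
[6, 3, 430]
[1, 1, 4]
[6, 3]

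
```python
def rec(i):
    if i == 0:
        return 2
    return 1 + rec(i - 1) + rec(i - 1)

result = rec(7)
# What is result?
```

rec(i) = 1 + 2·rec(i-1), rec(0)=2. Closed form: (2+1)·2^7 - 1 = 383.

Answer: 383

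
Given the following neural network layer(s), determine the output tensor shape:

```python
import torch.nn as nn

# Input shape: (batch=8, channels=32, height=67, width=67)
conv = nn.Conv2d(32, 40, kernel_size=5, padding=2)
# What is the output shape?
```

Input: (8, 32, 67, 67) -> Output: (8, 40, 67, 67)

Answer: (8, 40, 67, 67)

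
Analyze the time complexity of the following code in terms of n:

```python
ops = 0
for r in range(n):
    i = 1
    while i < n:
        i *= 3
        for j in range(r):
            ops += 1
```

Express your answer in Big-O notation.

Each loop level contributes: n × log n × n. Multiplying the contributions gives O(n^2 log n).

Answer: O(n^2 log n)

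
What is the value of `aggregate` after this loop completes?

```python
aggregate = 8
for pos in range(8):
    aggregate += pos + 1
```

Start at 8, add 1 to 8 = 44
`aggregate` takes the values: 8 → 9 → 11 → 14 → 18 → 23 → 29 → 36 → 44

Answer: 44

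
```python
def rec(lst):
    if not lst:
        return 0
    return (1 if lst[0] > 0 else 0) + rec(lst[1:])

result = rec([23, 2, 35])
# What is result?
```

Count of positive elements in [23, 2, 35] = 3

Answer: 3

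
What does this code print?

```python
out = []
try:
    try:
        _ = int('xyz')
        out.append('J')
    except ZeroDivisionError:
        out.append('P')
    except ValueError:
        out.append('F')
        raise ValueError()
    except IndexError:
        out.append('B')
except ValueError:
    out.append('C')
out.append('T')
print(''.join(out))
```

Execution trace: 'F' (inner except ValueError) → 'C' (outer except ValueError) → 'T' (after the try/except). Output: FCT

Answer: FCT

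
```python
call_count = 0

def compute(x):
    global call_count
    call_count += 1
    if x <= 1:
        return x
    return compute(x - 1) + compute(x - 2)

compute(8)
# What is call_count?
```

Calls(x) = 1 + Calls(x-1) + Calls(x-2); Calls(0)=Calls(1)=1. For x=8 this gives 67.

Answer: 67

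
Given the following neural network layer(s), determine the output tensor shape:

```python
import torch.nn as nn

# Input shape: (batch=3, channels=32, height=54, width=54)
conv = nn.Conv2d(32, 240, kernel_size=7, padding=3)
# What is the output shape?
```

Input: (3, 32, 54, 54) -> Output: (3, 240, 54, 54)

Answer: (3, 240, 54, 54)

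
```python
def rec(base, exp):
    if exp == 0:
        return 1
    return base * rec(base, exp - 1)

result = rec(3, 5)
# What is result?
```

rec(3, 5) = 3 * 3 * 3 * 3 * 3 = 243

Answer: 243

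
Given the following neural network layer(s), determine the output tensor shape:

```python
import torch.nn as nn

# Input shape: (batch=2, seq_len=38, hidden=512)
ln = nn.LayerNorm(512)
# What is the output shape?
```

Input: (2, 38, 512) -> Output: (2, 38, 512)

Answer: (2, 38, 512)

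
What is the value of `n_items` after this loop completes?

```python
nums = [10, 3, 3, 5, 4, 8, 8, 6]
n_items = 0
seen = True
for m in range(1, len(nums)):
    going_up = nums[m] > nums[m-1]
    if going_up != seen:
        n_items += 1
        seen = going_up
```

Count direction changes in [10, 3, 3, 5, 4, 8, 8, 6]
`n_items` takes the values: 0 → 1 → 2 → 3 → 4 → 5

Answer: 5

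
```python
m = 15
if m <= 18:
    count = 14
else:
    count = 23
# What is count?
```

Trace:
`m = 15` → m = 15
`if m <= 18: ...` → m <= 18 is True → count = 14
So count = 14

Answer: 14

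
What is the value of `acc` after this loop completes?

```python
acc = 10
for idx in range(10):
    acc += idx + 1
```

Start at 10, add 1 to 10 = 65
`acc` takes the values: 10 → 11 → 13 → 16 → 20 → 25 → 31 → 38 → 46 → 55 → 65

Answer: 65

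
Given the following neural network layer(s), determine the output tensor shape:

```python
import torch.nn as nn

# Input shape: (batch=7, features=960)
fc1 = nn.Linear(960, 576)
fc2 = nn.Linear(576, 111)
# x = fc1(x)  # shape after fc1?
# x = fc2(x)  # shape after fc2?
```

Input: (7, 960) -> after fc1: (7, 576) -> Output: (7, 111)

Answer: (7, 111)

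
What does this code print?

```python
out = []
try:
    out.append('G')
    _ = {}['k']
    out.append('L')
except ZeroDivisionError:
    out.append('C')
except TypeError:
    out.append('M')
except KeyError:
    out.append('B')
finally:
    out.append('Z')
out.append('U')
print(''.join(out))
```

Execution trace: 'G' (try body) → 'B' (except KeyError) → 'Z' (finally) → 'U' (after the try/except). Output: GBZU

Answer: GBZU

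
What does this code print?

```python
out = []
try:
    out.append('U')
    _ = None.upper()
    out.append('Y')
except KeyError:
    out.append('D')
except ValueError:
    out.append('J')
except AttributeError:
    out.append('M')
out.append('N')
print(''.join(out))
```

Execution trace: 'U' (try body) → 'M' (except AttributeError) → 'N' (after the try/except). Output: UMN

Answer: UMN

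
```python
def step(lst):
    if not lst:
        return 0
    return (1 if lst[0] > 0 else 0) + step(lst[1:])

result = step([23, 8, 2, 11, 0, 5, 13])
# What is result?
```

Count of positive elements in [23, 8, 2, 11, 0, 5, 13] = 6

Answer: 6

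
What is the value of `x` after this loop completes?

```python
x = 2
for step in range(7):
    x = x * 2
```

Multiply by 2, 7 times: 2 * 2^7 = 256
`x` takes the values: 2 → 4 → 8 → 16 → 32 → 64 → 128 → 256

Answer: 256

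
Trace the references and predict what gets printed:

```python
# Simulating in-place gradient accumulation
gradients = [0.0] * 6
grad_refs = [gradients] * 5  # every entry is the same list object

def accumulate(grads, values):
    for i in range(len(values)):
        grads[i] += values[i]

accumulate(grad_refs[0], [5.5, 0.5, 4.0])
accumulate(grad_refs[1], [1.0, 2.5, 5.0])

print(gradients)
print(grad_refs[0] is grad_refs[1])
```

Key concept: gradient accumulation aliasing.
Step by step:
`gradients = [0.0] * 6` → gradients = [0.0, 0.0, 0.0, 0.0, 0.0, 0.0]
`grad_refs = [gradients] * 5` → grad_refs = [[0.0, 0.0, 0.0, 0.0, 0.0, 0.0], [0.0, 0.0, 0.0, 0.0, 0.0, 0.0], [0.0, 0.0, 0.0, 0.0, 0.0, 0.0], [0.0, 0.0, 0.0, 0.0, 0.0, 0.0], [0.0, 0.0, 0.0, 0.0, 0.0, 0.0]]
`accumulate(grad_refs[0], [5.5, 0.5, 4.0])` → gradients = [5.5, 0.5, 4.0, 0.0, 0.0, 0.0]; grad_refs = [[5.5, 0.5, 4.0, 0.0, 0.0, 0.0], [5.5, 0.5, 4.0, 0.0, 0.0, 0.0], [5.5, 0.5, 4.0, 0.0, 0.0, 0.0], [5.5, 0.5, 4.0, 0.0, 0.0, 0.0], [5.5, 0.5, 4.0, 0.0, 0.0, 0.0]]
`accumulate(grad_refs[1], [1.0, 2.5, 5.0])` → gradients = [6.5, 3.0, 9.0, 0.0, 0.0, 0.0]; grad_refs = [[6.5, 3.0, 9.0, 0.0, 0.0, 0.0], [6.5, 3.0, 9.0, 0.0, 0.0, 0.0], [6.5, 3.0, 9.0, 0.0, 0.0, 0.0], [6.5, 3.0, 9.0, 0.0, 0.0, 0.0], [6.5, 3.0, 9.0, 0.0, 0.0, 0.0]]
`print(gradients)` → prints [6.5, 3.0, 9.0, 0.0, 0.0, 0.0]
`print(grad_refs[0] is grad_refs[1])` → prints True

Answer:
[6.5, 3.0, 9.0, 0.0, 0.0, 0.0]
True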